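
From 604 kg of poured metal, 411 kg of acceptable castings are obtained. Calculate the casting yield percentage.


Formula: Casting Yield = (W_good / W_total) * 100
Yield = (411 kg / 604 kg) * 100 = 68.0464%


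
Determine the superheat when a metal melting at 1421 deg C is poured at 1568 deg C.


Formula: Superheat = T_pour - T_melt
Superheat = 1568 - 1421 = 147 deg C


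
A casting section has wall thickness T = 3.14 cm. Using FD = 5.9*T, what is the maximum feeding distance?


Formula: FD = 5.9 * T  (riser feeding-distance rule)
FD = 5.9 * 3.14 cm = 18.5260 cm

Answer: 18.5260 cm


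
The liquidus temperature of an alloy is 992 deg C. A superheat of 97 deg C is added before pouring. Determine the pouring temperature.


Formula: T_pour = T_melt + Superheat
T_pour = 992 + 97 = 1089 deg C

Final answer: 1089 deg C


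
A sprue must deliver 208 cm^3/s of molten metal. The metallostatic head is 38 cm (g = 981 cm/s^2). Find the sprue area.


Formula: v = sqrt(2*g*h), A = Q/v
Velocity: v = sqrt(2 * 981 * 38) = sqrt(74556) = 273.0494 cm/s
Sprue area: A = Q / v = 208 / 273.0494 = 0.7618 cm^2


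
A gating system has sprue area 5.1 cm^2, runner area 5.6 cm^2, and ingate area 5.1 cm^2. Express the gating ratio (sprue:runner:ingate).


Sprue:Runner:Ingate = 1 : 5.6/5.1 : 5.1/5.1 = 1:1.10:1.00


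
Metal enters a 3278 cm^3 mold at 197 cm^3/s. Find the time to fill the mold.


Formula: t_fill = V_mold / Q_flow
t = 3278 cm^3 / 197 cm^3/s = 16.6396 s

Final answer: 16.6396 s


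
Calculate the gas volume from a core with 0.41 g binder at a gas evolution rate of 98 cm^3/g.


Formula: V_gas = W_binder * gas_evolution_rate
V = 0.41 g * 98 cm^3/g = 40.1800 cm^3

Answer: 40.1800 cm^3


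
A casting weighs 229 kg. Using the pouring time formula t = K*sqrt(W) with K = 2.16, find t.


Formula: t = K * sqrt(W)
sqrt(W) = sqrt(229) = 15.13275
t = 2.16 * 15.13275 = 32.6867 s

Answer: 32.6867 s


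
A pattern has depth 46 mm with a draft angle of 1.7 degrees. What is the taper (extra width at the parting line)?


Formula: taper = depth * tan(draft_angle)
tan(1.7 deg) = 0.0296793
taper = 46 mm * 0.0296793 = 1.3652 mm

Final answer: 1.3652 mm


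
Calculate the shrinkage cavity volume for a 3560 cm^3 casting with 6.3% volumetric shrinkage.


Formula: V_shrink = V_casting * shrinkage_pct / 100
V_shrink = 3560 cm^3 * 6.3 / 100 = 224.2800 cm^3


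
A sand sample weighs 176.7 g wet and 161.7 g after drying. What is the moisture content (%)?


Formula: MC = (W_wet - W_dry) / W_wet * 100
Water mass = 176.7 - 161.7 = 15.0 g
MC = 15.0 / 176.7 * 100 = 8.4890%

Answer: 8.4890%


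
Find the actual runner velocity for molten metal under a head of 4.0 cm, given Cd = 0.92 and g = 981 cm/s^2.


Formula: v = Cd * sqrt(2 * g * h)  (Torricelli with discharge coefficient)
2*g*h = 2 * 981 * 4.0 = 7848.0 cm^2/s^2
sqrt(7848.0) = 88.58894 cm/s
v = 0.92 * 88.58894 = 81.5018 cm/s

Answer: 81.5018 cm/s


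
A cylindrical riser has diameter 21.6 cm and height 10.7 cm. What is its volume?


Formula: V = pi * (D/2)^2 * H  (cylinder volume)
Radius = D/2 = 21.6/2 = 10.8 cm
V = pi * 10.8^2 * 10.7 = 3920.8584 cm^3

3920.8584 cm^3


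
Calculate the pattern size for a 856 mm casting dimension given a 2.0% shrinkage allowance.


Formula: L_pattern = L_casting * (1 + shrinkage_rate/100)
Shrinkage factor = 1 + 2.0/100 = 1.02
L_pattern = 856 mm * 1.02 = 873.1200 mm


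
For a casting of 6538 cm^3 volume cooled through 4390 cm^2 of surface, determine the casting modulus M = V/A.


Formula: Casting Modulus M = V / A
M = 6538 cm^3 / 4390 cm^2 = 1.4893 cm


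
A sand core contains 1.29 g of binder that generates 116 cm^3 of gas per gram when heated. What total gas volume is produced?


Formula: V_gas = W_binder * gas_evolution_rate
V = 1.29 g * 116 cm^3/g = 149.6400 cm^3

149.6400 cm^3


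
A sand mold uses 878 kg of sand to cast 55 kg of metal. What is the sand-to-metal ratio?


Formula: Sand-to-Metal Ratio = W_sand / W_metal
Ratio = 878 kg / 55 kg = 15.9636

Final answer: 15.9636


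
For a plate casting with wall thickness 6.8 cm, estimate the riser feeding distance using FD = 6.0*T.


Formula: FD = 6.0 * T  (riser feeding-distance rule)
FD = 6.0 * 6.8 cm = 40.8000 cm


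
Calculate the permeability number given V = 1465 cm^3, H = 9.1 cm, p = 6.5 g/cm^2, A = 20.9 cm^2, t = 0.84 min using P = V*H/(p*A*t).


Formula: Permeability Number P = (V * H) / (p * A * t)
Numerator: V * H = 1465 * 9.1 = 13331.5
Denominator: p * A * t = 6.5 * 20.9 * 0.84 = 114.114
P = 13331.5 / 114.114 = 116.8262

Final answer: 116.8262


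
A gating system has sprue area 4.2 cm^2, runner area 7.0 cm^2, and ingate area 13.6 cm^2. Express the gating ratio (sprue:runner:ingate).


Sprue:Runner:Ingate = 1 : 7.0/4.2 : 13.6/4.2 = 1:1.67:3.24

1:1.67:3.24


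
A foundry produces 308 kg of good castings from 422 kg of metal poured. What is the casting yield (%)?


Formula: Casting Yield = (W_good / W_total) * 100
Yield = (308 kg / 422 kg) * 100 = 72.9858%


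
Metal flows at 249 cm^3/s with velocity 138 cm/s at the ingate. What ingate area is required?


Formula: A_ingate = Q / v  (continuity equation)
A = 249 cm^3/s / 138 cm/s = 1.8043 cm^2

Final answer: 1.8043 cm^2


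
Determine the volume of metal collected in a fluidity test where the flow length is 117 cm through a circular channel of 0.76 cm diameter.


Formula: V = pi * (d/2)^2 * L  (cylinder volume)
Radius = 0.76/2 = 0.38 cm
V = pi * 0.38^2 * 117 = 53.0766 cm^3

Final answer: 53.0766 cm^3


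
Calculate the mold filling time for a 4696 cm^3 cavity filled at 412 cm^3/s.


Formula: t_fill = V_mold / Q_flow
t = 4696 cm^3 / 412 cm^3/s = 11.3981 s

Answer: 11.3981 s


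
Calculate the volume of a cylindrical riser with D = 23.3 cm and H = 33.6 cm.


Formula: V = pi * (D/2)^2 * H  (cylinder volume)
Radius = D/2 = 23.3/2 = 11.65 cm
V = pi * 11.65^2 * 33.6 = 14326.5296 cm^3


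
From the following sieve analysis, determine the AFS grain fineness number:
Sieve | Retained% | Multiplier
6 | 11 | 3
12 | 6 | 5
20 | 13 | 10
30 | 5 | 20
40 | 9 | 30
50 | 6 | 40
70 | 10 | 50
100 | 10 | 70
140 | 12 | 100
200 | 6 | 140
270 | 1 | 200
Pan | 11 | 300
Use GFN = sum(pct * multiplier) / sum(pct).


Formula: GFN = sum(pct * multiplier) / sum(pct)
sum(pct * multiplier) = 7543
sum(pct) = 100
GFN = 7543 / 100 = 75.43

Final answer: 75.43


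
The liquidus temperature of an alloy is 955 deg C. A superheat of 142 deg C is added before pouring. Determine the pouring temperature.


Formula: T_pour = T_melt + Superheat
T_pour = 955 + 142 = 1097 deg C

Final answer: 1097 deg C


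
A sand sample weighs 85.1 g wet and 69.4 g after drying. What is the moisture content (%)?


Formula: MC = (W_wet - W_dry) / W_wet * 100
Water mass = 85.1 - 69.4 = 15.7 g
MC = 15.7 / 85.1 * 100 = 18.4489%

Answer: 18.4489%


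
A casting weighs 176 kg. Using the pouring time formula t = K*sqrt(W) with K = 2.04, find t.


Formula: t = K * sqrt(W)
sqrt(W) = sqrt(176) = 13.26650
t = 2.04 * 13.26650 = 27.0637 s

Final answer: 27.0637 s


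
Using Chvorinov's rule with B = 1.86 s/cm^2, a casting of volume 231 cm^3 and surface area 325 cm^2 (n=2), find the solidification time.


Formula: t_s = B * (V/A)^n  (Chvorinov's rule, n=2)
Modulus M = V/A = 231/325 = 0.710769 cm
M^2 = 0.710769^2 = 0.505193 cm^2
t_s = 1.86 * 0.505193 = 0.9397 s

Answer: 0.9397 s


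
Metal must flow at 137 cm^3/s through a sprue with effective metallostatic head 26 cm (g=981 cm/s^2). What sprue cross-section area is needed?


Formula: v = sqrt(2*g*h), A = Q/v
Velocity: v = sqrt(2 * 981 * 26) = sqrt(51012) = 225.8584 cm/s
Sprue area: A = Q / v = 137 / 225.8584 = 0.6066 cm^2

Answer: 0.6066 cm^2


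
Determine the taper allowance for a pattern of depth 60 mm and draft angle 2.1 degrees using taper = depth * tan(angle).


Formula: taper = depth * tan(draft_angle)
tan(2.1 deg) = 0.0366683
taper = 60 mm * 0.0366683 = 2.2001 mm

Answer: 2.2001 mm


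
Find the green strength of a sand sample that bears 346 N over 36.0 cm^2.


Formula: Compressive Strength = Force / Area
Strength = 346 N / 36.0 cm^2 = 9.6111 N/cm^2

Final answer: 9.6111 N/cm^2


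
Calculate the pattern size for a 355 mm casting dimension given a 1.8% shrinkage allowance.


Formula: L_pattern = L_casting * (1 + shrinkage_rate/100)
Shrinkage factor = 1 + 1.8/100 = 1.018
L_pattern = 355 mm * 1.018 = 361.3900 mm


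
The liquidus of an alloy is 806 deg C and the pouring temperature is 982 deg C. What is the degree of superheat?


Formula: Superheat = T_pour - T_melt
Superheat = 982 - 806 = 176 deg C

Answer: 176 deg C


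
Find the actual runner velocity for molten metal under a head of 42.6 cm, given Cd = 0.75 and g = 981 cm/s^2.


Formula: v = Cd * sqrt(2 * g * h)  (Torricelli with discharge coefficient)
2*g*h = 2 * 981 * 42.6 = 83581.2 cm^2/s^2
sqrt(83581.2) = 289.10413 cm/s
v = 0.75 * 289.10413 = 216.8281 cm/s

216.8281 cm/s


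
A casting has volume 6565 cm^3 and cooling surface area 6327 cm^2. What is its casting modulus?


Formula: Casting Modulus M = V / A
M = 6565 cm^3 / 6327 cm^2 = 1.0376 cm

Final answer: 1.0376 cm


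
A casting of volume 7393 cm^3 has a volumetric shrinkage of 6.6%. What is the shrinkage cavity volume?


Formula: V_shrink = V_casting * shrinkage_pct / 100
V_shrink = 7393 cm^3 * 6.6 / 100 = 487.9380 cm^3


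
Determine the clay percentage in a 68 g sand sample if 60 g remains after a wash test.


Formula: Clay% = (W_total - W_washed) / W_total * 100
Clay mass = 68 - 60 = 8 g
Clay% = 8 / 68 * 100 = 11.7647%

Answer: 11.7647%


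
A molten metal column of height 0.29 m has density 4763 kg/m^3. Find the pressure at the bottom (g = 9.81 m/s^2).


Formula: P = rho * g * h
rho * g = 4763 * 9.81 = 46725.03 N/m^3
P = 46725.03 * 0.29 = 13550.2587 Pa

Answer: 13550.2587 Pa


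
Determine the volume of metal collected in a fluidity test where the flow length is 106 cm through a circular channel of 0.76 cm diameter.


Formula: V = pi * (d/2)^2 * L  (cylinder volume)
Radius = 0.76/2 = 0.38 cm
V = pi * 0.38^2 * 106 = 48.0865 cm^3


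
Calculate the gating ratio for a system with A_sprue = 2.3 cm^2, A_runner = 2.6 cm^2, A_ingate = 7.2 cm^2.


Sprue:Runner:Ingate = 1 : 2.6/2.3 : 7.2/2.3 = 1:1.13:3.13

Answer: 1:1.13:3.13


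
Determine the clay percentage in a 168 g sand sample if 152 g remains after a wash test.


Formula: Clay% = (W_total - W_washed) / W_total * 100
Clay mass = 168 - 152 = 16 g
Clay% = 16 / 168 * 100 = 9.5238%

9.5238%


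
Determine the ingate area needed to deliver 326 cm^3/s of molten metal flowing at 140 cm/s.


Formula: A_ingate = Q / v  (continuity equation)
A = 326 cm^3/s / 140 cm/s = 2.3286 cm^2

Answer: 2.3286 cm^2


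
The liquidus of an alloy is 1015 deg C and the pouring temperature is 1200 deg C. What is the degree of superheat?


Formula: Superheat = T_pour - T_melt
Superheat = 1200 - 1015 = 185 deg C

Answer: 185 deg C


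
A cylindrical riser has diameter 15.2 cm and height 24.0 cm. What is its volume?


Formula: V = pi * (D/2)^2 * H  (cylinder volume)
Radius = D/2 = 15.2/2 = 7.6 cm
V = pi * 7.6^2 * 24.0 = 4355.0014 cm^3

4355.0014 cm^3


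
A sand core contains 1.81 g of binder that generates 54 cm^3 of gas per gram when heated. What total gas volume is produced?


Formula: V_gas = W_binder * gas_evolution_rate
V = 1.81 g * 54 cm^3/g = 97.7400 cm^3


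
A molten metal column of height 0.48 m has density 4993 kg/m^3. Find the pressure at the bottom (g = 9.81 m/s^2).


Formula: P = rho * g * h
rho * g = 4993 * 9.81 = 48981.33 N/m^3
P = 48981.33 * 0.48 = 23511.0384 Pa

Final answer: 23511.0384 Pa


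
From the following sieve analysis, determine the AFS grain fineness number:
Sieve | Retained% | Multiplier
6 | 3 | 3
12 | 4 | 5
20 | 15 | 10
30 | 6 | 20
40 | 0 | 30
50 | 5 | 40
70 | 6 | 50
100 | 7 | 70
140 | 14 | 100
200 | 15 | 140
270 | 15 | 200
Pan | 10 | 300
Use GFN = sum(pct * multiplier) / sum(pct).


Formula: GFN = sum(pct * multiplier) / sum(pct)
sum(pct * multiplier) = 10789
sum(pct) = 100
GFN = 10789 / 100 = 107.89

Answer: 107.89


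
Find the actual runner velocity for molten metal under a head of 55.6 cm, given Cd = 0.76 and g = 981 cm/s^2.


Formula: v = Cd * sqrt(2 * g * h)  (Torricelli with discharge coefficient)
2*g*h = 2 * 981 * 55.6 = 109087.2 cm^2/s^2
sqrt(109087.2) = 330.28351 cm/s
v = 0.76 * 330.28351 = 251.0155 cm/s

251.0155 cm/s


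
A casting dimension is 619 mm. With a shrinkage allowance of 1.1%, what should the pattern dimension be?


Formula: L_pattern = L_casting * (1 + shrinkage_rate/100)
Shrinkage factor = 1 + 1.1/100 = 1.011
L_pattern = 619 mm * 1.011 = 625.8090 mm

Answer: 625.8090 mm


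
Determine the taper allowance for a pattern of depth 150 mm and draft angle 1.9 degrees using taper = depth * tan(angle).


Formula: taper = depth * tan(draft_angle)
tan(1.9 deg) = 0.0331734
taper = 150 mm * 0.0331734 = 4.9760 mm

Answer: 4.9760 mm


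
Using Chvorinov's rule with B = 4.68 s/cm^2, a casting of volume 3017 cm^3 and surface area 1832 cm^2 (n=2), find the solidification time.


Formula: t_s = B * (V/A)^n  (Chvorinov's rule, n=2)
Modulus M = V/A = 3017/1832 = 1.646834 cm
M^2 = 1.646834^2 = 2.712062 cm^2
t_s = 4.68 * 2.712062 = 12.6925 s


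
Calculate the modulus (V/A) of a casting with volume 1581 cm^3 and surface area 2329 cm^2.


Formula: Casting Modulus M = V / A
M = 1581 cm^3 / 2329 cm^2 = 0.6788 cm

0.6788 cm


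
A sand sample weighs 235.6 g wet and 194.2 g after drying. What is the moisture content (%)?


Formula: MC = (W_wet - W_dry) / W_wet * 100
Water mass = 235.6 - 194.2 = 41.4 g
MC = 41.4 / 235.6 * 100 = 17.5722%


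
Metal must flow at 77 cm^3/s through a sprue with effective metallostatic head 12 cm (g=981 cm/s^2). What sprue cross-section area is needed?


Formula: v = sqrt(2*g*h), A = Q/v
Velocity: v = sqrt(2 * 981 * 12) = sqrt(23544) = 153.4405 cm/s
Sprue area: A = Q / v = 77 / 153.4405 = 0.5018 cm^2

Final answer: 0.5018 cm^2


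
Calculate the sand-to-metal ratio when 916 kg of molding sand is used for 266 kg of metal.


Formula: Sand-to-Metal Ratio = W_sand / W_metal
Ratio = 916 kg / 266 kg = 3.4436

Final answer: 3.4436


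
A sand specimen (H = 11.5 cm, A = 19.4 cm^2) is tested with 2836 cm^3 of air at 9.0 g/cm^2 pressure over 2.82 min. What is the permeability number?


Formula: Permeability Number P = (V * H) / (p * A * t)
Numerator: V * H = 2836 * 11.5 = 32614.0
Denominator: p * A * t = 9.0 * 19.4 * 2.82 = 492.372
P = 32614.0 / 492.372 = 66.2385

Final answer: 66.2385


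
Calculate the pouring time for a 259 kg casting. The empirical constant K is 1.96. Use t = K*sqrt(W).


Formula: t = K * sqrt(W)
sqrt(W) = sqrt(259) = 16.09348
t = 1.96 * 16.09348 = 31.5432 s

Final answer: 31.5432 s


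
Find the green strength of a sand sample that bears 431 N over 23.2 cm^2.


Formula: Compressive Strength = Force / Area
Strength = 431 N / 23.2 cm^2 = 18.5776 N/cm^2

Answer: 18.5776 N/cm^2


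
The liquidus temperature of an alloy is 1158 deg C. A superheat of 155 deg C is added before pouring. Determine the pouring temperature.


Formula: T_pour = T_melt + Superheat
T_pour = 1158 + 155 = 1313 deg C

Answer: 1313 deg C


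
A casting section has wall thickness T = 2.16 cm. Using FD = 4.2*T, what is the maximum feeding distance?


Formula: FD = 4.2 * T  (riser feeding-distance rule)
FD = 4.2 * 2.16 cm = 9.0720 cm

Answer: 9.0720 cm


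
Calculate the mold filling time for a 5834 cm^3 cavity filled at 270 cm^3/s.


Formula: t_fill = V_mold / Q_flow
t = 5834 cm^3 / 270 cm^3/s = 21.6074 s


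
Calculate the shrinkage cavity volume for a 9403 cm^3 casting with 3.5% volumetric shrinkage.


Formula: V_shrink = V_casting * shrinkage_pct / 100
V_shrink = 9403 cm^3 * 3.5 / 100 = 329.1050 cm^3

Answer: 329.1050 cm^3


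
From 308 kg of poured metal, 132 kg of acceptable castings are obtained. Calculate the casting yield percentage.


Formula: Casting Yield = (W_good / W_total) * 100
Yield = (132 kg / 308 kg) * 100 = 42.8571%

42.8571%


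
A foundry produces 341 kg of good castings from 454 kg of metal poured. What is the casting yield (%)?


Formula: Casting Yield = (W_good / W_total) * 100
Yield = (341 kg / 454 kg) * 100 = 75.1101%

75.1101%


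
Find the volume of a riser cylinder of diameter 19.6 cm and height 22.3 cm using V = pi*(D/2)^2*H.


Formula: V = pi * (D/2)^2 * H  (cylinder volume)
Radius = D/2 = 19.6/2 = 9.8 cm
V = pi * 9.8^2 * 22.3 = 6728.3239 cm^3

Answer: 6728.3239 cm^3


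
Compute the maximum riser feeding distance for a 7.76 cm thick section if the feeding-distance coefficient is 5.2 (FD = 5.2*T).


Formula: FD = 5.2 * T  (riser feeding-distance rule)
FD = 5.2 * 7.76 cm = 40.3520 cm

40.3520 cm


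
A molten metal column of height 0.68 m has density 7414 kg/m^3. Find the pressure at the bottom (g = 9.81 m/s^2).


Formula: P = rho * g * h
rho * g = 7414 * 9.81 = 72731.34 N/m^3
P = 72731.34 * 0.68 = 49457.3112 Pa

49457.3112 Pa


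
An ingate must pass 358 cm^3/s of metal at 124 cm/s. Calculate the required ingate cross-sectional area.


Formula: A_ingate = Q / v  (continuity equation)
A = 358 cm^3/s / 124 cm/s = 2.8871 cm^2


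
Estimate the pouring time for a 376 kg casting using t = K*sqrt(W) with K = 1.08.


Formula: t = K * sqrt(W)
sqrt(W) = sqrt(376) = 19.39072
t = 1.08 * 19.39072 = 20.9420 s


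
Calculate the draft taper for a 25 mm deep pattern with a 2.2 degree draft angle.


Formula: taper = depth * tan(draft_angle)
tan(2.2 deg) = 0.0384161
taper = 25 mm * 0.0384161 = 0.9604 mm

0.9604 mm


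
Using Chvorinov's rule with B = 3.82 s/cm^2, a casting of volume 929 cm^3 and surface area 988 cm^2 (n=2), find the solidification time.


Formula: t_s = B * (V/A)^n  (Chvorinov's rule, n=2)
Modulus M = V/A = 929/988 = 0.940283 cm
M^2 = 0.940283^2 = 0.884132 cm^2
t_s = 3.82 * 0.884132 = 3.3774 s

Final answer: 3.3774 s


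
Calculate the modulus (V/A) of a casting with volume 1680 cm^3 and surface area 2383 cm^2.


Formula: Casting Modulus M = V / A
M = 1680 cm^3 / 2383 cm^2 = 0.7050 cm


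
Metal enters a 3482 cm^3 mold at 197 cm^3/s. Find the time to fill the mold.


Formula: t_fill = V_mold / Q_flow
t = 3482 cm^3 / 197 cm^3/s = 17.6751 s

Final answer: 17.6751 s


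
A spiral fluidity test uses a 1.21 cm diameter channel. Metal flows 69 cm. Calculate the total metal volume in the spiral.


Formula: V = pi * (d/2)^2 * L  (cylinder volume)
Radius = 1.21/2 = 0.605 cm
V = pi * 0.605^2 * 69 = 79.3432 cm^3

Final answer: 79.3432 cm^3


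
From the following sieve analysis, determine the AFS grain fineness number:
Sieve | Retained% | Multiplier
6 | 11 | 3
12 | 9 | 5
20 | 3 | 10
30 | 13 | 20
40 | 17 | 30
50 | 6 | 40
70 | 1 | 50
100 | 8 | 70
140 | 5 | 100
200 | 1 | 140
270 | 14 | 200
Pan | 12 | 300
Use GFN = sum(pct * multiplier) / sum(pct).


Formula: GFN = sum(pct * multiplier) / sum(pct)
sum(pct * multiplier) = 8768
sum(pct) = 100
GFN = 8768 / 100 = 87.68

Answer: 87.68


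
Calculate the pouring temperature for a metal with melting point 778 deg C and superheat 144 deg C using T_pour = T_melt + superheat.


Formula: T_pour = T_melt + Superheat
T_pour = 778 + 144 = 922 deg C


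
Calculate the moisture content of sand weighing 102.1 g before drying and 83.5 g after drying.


Formula: MC = (W_wet - W_dry) / W_wet * 100
Water mass = 102.1 - 83.5 = 18.6 g
MC = 18.6 / 102.1 * 100 = 18.2174%

Final answer: 18.2174%


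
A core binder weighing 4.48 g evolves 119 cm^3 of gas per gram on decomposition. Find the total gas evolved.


Formula: V_gas = W_binder * gas_evolution_rate
V = 4.48 g * 119 cm^3/g = 533.1200 cm^3


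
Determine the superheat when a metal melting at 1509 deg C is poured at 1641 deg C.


Formula: Superheat = T_pour - T_melt
Superheat = 1641 - 1509 = 132 deg C

Final answer: 132 deg C


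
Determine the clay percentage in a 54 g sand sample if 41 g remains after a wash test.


Formula: Clay% = (W_total - W_washed) / W_total * 100
Clay mass = 54 - 41 = 13 g
Clay% = 13 / 54 * 100 = 24.0741%

24.0741%


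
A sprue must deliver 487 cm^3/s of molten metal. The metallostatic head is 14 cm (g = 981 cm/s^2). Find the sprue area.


Formula: v = sqrt(2*g*h), A = Q/v
Velocity: v = sqrt(2 * 981 * 14) = sqrt(27468) = 165.7347 cm/s
Sprue area: A = Q / v = 487 / 165.7347 = 2.9384 cm^2

2.9384 cm^2


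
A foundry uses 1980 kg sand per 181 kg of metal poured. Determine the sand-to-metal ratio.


Formula: Sand-to-Metal Ratio = W_sand / W_metal
Ratio = 1980 kg / 181 kg = 10.9392

Answer: 10.9392


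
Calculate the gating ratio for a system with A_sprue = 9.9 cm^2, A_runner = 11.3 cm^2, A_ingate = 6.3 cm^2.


Sprue:Runner:Ingate = 1 : 11.3/9.9 : 6.3/9.9 = 1:1.14:0.64

Answer: 1:1.14:0.64


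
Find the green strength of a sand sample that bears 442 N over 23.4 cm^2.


Formula: Compressive Strength = Force / Area
Strength = 442 N / 23.4 cm^2 = 18.8889 N/cm^2


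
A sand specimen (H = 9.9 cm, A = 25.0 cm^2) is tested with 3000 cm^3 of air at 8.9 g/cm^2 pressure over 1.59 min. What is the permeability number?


Formula: Permeability Number P = (V * H) / (p * A * t)
Numerator: V * H = 3000 * 9.9 = 29700.0
Denominator: p * A * t = 8.9 * 25.0 * 1.59 = 353.775
P = 29700.0 / 353.775 = 83.9517


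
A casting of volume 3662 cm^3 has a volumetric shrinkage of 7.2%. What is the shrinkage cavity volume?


Formula: V_shrink = V_casting * shrinkage_pct / 100
V_shrink = 3662 cm^3 * 7.2 / 100 = 263.6640 cm^3


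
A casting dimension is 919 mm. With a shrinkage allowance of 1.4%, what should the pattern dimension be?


Formula: L_pattern = L_casting * (1 + shrinkage_rate/100)
Shrinkage factor = 1 + 1.4/100 = 1.014
L_pattern = 919 mm * 1.014 = 931.8660 mm

Answer: 931.8660 mm


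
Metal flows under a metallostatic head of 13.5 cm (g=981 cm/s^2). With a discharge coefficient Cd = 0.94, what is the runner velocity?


Formula: v = Cd * sqrt(2 * g * h)  (Torricelli with discharge coefficient)
2*g*h = 2 * 981 * 13.5 = 26487.0 cm^2/s^2
sqrt(26487.0) = 162.74827 cm/s
v = 0.94 * 162.74827 = 152.9834 cm/s


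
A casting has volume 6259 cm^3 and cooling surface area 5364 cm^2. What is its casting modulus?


Formula: Casting Modulus M = V / A
M = 6259 cm^3 / 5364 cm^2 = 1.1669 cm

Answer: 1.1669 cm


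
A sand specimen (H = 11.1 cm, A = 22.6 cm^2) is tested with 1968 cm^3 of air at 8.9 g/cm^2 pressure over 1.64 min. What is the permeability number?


Formula: Permeability Number P = (V * H) / (p * A * t)
Numerator: V * H = 1968 * 11.1 = 21844.8
Denominator: p * A * t = 8.9 * 22.6 * 1.64 = 329.8696
P = 21844.8 / 329.8696 = 66.2225


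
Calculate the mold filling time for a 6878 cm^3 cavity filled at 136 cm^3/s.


Formula: t_fill = V_mold / Q_flow
t = 6878 cm^3 / 136 cm^3/s = 50.5735 s

Answer: 50.5735 s


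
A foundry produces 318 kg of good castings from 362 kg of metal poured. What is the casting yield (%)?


Formula: Casting Yield = (W_good / W_total) * 100
Yield = (318 kg / 362 kg) * 100 = 87.8453%

Final answer: 87.8453%


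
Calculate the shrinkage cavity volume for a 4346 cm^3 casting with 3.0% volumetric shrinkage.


Formula: V_shrink = V_casting * shrinkage_pct / 100
V_shrink = 4346 cm^3 * 3.0 / 100 = 130.3800 cm^3


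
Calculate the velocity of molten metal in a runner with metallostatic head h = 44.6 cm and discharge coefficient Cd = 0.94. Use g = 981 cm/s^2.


Formula: v = Cd * sqrt(2 * g * h)  (Torricelli with discharge coefficient)
2*g*h = 2 * 981 * 44.6 = 87505.2 cm^2/s^2
sqrt(87505.2) = 295.81278 cm/s
v = 0.94 * 295.81278 = 278.0640 cm/s

278.0640 cm/s


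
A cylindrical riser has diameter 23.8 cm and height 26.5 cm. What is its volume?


Formula: V = pi * (D/2)^2 * H  (cylinder volume)
Radius = D/2 = 23.8/2 = 11.9 cm
V = pi * 11.9^2 * 26.5 = 11789.3448 cm^3

11789.3448 cm^3


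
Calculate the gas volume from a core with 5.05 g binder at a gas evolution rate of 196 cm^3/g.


Formula: V_gas = W_binder * gas_evolution_rate
V = 5.05 g * 196 cm^3/g = 989.8000 cm^3

Final answer: 989.8000 cm^3


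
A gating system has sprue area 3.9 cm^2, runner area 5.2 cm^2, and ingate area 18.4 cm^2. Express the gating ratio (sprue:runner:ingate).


Sprue:Runner:Ingate = 1 : 5.2/3.9 : 18.4/3.9 = 1:1.33:4.72

1:1.33:4.72


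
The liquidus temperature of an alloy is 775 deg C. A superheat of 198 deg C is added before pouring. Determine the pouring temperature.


Formula: T_pour = T_melt + Superheat
T_pour = 775 + 198 = 973 deg C

Final answer: 973 deg C


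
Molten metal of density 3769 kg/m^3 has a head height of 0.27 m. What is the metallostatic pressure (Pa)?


Formula: P = rho * g * h
rho * g = 3769 * 9.81 = 36973.89 N/m^3
P = 36973.89 * 0.27 = 9982.9503 Pa


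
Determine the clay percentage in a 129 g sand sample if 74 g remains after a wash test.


Formula: Clay% = (W_total - W_washed) / W_total * 100
Clay mass = 129 - 74 = 55 g
Clay% = 55 / 129 * 100 = 42.6357%

Final answer: 42.6357%


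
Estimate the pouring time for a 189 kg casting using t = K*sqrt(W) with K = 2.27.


Formula: t = K * sqrt(W)
sqrt(W) = sqrt(189) = 13.74773
t = 2.27 * 13.74773 = 31.2073 s

31.2073 s


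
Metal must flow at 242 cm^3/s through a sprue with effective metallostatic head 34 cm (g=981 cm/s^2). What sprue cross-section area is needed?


Formula: v = sqrt(2*g*h), A = Q/v
Velocity: v = sqrt(2 * 981 * 34) = sqrt(66708) = 258.2789 cm/s
Sprue area: A = Q / v = 242 / 258.2789 = 0.9370 cm^2

Final answer: 0.9370 cm^2


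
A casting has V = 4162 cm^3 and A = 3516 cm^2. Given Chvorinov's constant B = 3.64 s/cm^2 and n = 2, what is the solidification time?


Formula: t_s = B * (V/A)^n  (Chvorinov's rule, n=2)
Modulus M = V/A = 4162/3516 = 1.183732 cm
M^2 = 1.183732^2 = 1.401221 cm^2
t_s = 3.64 * 1.401221 = 5.1004 s


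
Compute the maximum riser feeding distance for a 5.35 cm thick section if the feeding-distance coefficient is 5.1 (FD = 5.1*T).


Formula: FD = 5.1 * T  (riser feeding-distance rule)
FD = 5.1 * 5.35 cm = 27.2850 cm

Final answer: 27.2850 cm


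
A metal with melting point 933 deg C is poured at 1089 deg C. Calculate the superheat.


Formula: Superheat = T_pour - T_melt
Superheat = 1089 - 933 = 156 deg C

Answer: 156 deg C


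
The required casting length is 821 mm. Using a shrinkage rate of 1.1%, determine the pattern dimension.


Formula: L_pattern = L_casting * (1 + shrinkage_rate/100)
Shrinkage factor = 1 + 1.1/100 = 1.011
L_pattern = 821 mm * 1.011 = 830.0310 mm

830.0310 mm


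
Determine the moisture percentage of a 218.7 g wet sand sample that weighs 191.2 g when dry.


Formula: MC = (W_wet - W_dry) / W_wet * 100
Water mass = 218.7 - 191.2 = 27.5 g
MC = 27.5 / 218.7 * 100 = 12.5743%

Final answer: 12.5743%


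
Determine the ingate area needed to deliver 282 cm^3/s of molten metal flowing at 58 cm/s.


Formula: A_ingate = Q / v  (continuity equation)
A = 282 cm^3/s / 58 cm/s = 4.8621 cm^2


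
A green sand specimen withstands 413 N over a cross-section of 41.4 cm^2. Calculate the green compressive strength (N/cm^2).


Formula: Compressive Strength = Force / Area
Strength = 413 N / 41.4 cm^2 = 9.9758 N/cm^2

Final answer: 9.9758 N/cm^2


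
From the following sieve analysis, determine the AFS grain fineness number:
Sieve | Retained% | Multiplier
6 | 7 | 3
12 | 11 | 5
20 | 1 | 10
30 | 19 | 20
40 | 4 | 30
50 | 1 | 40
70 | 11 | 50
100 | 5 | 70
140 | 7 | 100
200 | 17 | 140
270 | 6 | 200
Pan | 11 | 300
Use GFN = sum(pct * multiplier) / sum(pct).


Formula: GFN = sum(pct * multiplier) / sum(pct)
sum(pct * multiplier) = 9106
sum(pct) = 100
GFN = 9106 / 100 = 91.06

91.06


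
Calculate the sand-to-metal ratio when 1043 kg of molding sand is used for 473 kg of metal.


Formula: Sand-to-Metal Ratio = W_sand / W_metal
Ratio = 1043 kg / 473 kg = 2.2051

2.2051


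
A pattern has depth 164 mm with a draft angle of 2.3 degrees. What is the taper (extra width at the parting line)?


Formula: taper = depth * tan(draft_angle)
tan(2.3 deg) = 0.0401641
taper = 164 mm * 0.0401641 = 6.5869 mm


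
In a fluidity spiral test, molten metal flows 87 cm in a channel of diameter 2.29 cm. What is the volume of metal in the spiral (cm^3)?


Formula: V = pi * (d/2)^2 * L  (cylinder volume)
Radius = 2.29/2 = 1.145 cm
V = pi * 1.145^2 * 87 = 358.3275 cm^3

Answer: 358.3275 cm^3


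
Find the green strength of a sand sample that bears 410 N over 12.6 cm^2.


Formula: Compressive Strength = Force / Area
Strength = 410 N / 12.6 cm^2 = 32.5397 N/cm^2


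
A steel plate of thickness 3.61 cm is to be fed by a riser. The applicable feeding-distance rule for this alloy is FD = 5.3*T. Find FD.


Formula: FD = 5.3 * T  (riser feeding-distance rule)
FD = 5.3 * 3.61 cm = 19.1330 cm

Final answer: 19.1330 cm


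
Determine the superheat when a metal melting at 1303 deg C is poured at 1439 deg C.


Formula: Superheat = T_pour - T_melt
Superheat = 1439 - 1303 = 136 deg C

Answer: 136 deg C


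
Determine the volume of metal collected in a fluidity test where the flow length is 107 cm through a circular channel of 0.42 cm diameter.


Formula: V = pi * (d/2)^2 * L  (cylinder volume)
Radius = 0.42/2 = 0.21 cm
V = pi * 0.21^2 * 107 = 14.8242 cm^3

Answer: 14.8242 cm^3


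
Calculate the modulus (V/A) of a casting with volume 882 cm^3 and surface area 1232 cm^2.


Formula: Casting Modulus M = V / A
M = 882 cm^3 / 1232 cm^2 = 0.7159 cm

Final answer: 0.7159 cm


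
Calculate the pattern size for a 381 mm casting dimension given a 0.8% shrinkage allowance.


Formula: L_pattern = L_casting * (1 + shrinkage_rate/100)
Shrinkage factor = 1 + 0.8/100 = 1.008
L_pattern = 381 mm * 1.008 = 384.0480 mm


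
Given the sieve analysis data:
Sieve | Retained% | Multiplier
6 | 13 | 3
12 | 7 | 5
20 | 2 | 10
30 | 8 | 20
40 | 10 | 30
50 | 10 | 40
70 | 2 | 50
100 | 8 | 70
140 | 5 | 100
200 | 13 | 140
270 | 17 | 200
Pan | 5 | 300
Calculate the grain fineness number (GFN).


Formula: GFN = sum(pct * multiplier) / sum(pct)
sum(pct * multiplier) = 8834
sum(pct) = 100
GFN = 8834 / 100 = 88.34

Answer: 88.34


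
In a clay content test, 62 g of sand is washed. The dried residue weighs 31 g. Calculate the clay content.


Formula: Clay% = (W_total - W_washed) / W_total * 100
Clay mass = 62 - 31 = 31 g
Clay% = 31 / 62 * 100 = 50.0000%

Final answer: 50.0000%


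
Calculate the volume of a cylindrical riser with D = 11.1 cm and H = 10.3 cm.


Formula: V = pi * (D/2)^2 * H  (cylinder volume)
Radius = D/2 = 11.1/2 = 5.55 cm
V = pi * 5.55^2 * 10.3 = 996.7197 cm^3

996.7197 cm^3


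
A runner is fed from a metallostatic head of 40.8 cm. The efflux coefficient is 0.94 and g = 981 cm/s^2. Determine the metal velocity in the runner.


Formula: v = Cd * sqrt(2 * g * h)  (Torricelli with discharge coefficient)
2*g*h = 2 * 981 * 40.8 = 80049.6 cm^2/s^2
sqrt(80049.6) = 282.93038 cm/s
v = 0.94 * 282.93038 = 265.9546 cm/s

Answer: 265.9546 cm/s


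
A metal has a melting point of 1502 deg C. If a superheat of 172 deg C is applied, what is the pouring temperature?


Formula: T_pour = T_melt + Superheat
T_pour = 1502 + 172 = 1674 deg C

1674 deg C


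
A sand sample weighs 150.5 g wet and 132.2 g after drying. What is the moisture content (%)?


Formula: MC = (W_wet - W_dry) / W_wet * 100
Water mass = 150.5 - 132.2 = 18.3 g
MC = 18.3 / 150.5 * 100 = 12.1595%


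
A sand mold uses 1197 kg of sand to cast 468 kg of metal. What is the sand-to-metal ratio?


Formula: Sand-to-Metal Ratio = W_sand / W_metal
Ratio = 1197 kg / 468 kg = 2.5577

2.5577


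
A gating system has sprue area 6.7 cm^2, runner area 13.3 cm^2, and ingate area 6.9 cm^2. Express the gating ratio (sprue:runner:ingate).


Sprue:Runner:Ingate = 1 : 13.3/6.7 : 6.9/6.7 = 1:1.99:1.03


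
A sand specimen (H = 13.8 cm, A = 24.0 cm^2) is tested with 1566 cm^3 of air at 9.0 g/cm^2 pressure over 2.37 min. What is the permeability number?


Formula: Permeability Number P = (V * H) / (p * A * t)
Numerator: V * H = 1566 * 13.8 = 21610.8
Denominator: p * A * t = 9.0 * 24.0 * 2.37 = 511.92
P = 21610.8 / 511.92 = 42.2152


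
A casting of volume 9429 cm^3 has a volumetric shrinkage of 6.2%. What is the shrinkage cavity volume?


Formula: V_shrink = V_casting * shrinkage_pct / 100
V_shrink = 9429 cm^3 * 6.2 / 100 = 584.5980 cm^3

584.5980 cm^3


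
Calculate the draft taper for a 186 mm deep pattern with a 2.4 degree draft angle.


Formula: taper = depth * tan(draft_angle)
tan(2.4 deg) = 0.0419124
taper = 186 mm * 0.0419124 = 7.7957 mm

Final answer: 7.7957 mm


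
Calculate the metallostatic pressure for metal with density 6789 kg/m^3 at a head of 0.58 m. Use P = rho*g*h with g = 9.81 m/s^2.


Formula: P = rho * g * h
rho * g = 6789 * 9.81 = 66600.09 N/m^3
P = 66600.09 * 0.58 = 38628.0522 Pa

38628.0522 Pa


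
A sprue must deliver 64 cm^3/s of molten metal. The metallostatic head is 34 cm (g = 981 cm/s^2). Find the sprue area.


Formula: v = sqrt(2*g*h), A = Q/v
Velocity: v = sqrt(2 * 981 * 34) = sqrt(66708) = 258.2789 cm/s
Sprue area: A = Q / v = 64 / 258.2789 = 0.2478 cm^2

Final answer: 0.2478 cm^2


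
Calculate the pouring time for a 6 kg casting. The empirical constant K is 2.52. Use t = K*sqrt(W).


Formula: t = K * sqrt(W)
sqrt(W) = sqrt(6) = 2.44949
t = 2.52 * 2.44949 = 6.1727 s

6.1727 s


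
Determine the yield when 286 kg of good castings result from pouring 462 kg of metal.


Formula: Casting Yield = (W_good / W_total) * 100
Yield = (286 kg / 462 kg) * 100 = 61.9048%

61.9048%


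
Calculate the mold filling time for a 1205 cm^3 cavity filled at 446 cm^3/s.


Formula: t_fill = V_mold / Q_flow
t = 1205 cm^3 / 446 cm^3/s = 2.7018 s


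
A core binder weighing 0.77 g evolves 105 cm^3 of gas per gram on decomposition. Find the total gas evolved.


Formula: V_gas = W_binder * gas_evolution_rate
V = 0.77 g * 105 cm^3/g = 80.8500 cm^3

80.8500 cm^3


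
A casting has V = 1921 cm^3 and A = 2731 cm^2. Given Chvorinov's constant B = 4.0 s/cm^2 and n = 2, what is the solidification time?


Formula: t_s = B * (V/A)^n  (Chvorinov's rule, n=2)
Modulus M = V/A = 1921/2731 = 0.703405 cm
M^2 = 0.703405^2 = 0.494779 cm^2
t_s = 4.0 * 0.494779 = 1.9791 s

Final answer: 1.9791 s


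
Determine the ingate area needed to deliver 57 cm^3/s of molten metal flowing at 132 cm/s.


Formula: A_ingate = Q / v  (continuity equation)
A = 57 cm^3/s / 132 cm/s = 0.4318 cm^2

Answer: 0.4318 cm^2


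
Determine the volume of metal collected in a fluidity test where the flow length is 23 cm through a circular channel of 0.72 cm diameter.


Formula: V = pi * (d/2)^2 * L  (cylinder volume)
Radius = 0.72/2 = 0.36 cm
V = pi * 0.36^2 * 23 = 9.3645 cm^3


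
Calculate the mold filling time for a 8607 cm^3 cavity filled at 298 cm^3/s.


Formula: t_fill = V_mold / Q_flow
t = 8607 cm^3 / 298 cm^3/s = 28.8826 s

Final answer: 28.8826 s


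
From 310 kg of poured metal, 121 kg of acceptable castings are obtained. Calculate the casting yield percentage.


Formula: Casting Yield = (W_good / W_total) * 100
Yield = (121 kg / 310 kg) * 100 = 39.0323%

Final answer: 39.0323%


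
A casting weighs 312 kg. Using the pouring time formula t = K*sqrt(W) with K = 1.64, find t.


Formula: t = K * sqrt(W)
sqrt(W) = sqrt(312) = 17.66352
t = 1.64 * 17.66352 = 28.9682 s


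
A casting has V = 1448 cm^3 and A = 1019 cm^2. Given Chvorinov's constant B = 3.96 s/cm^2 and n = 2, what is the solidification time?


Formula: t_s = B * (V/A)^n  (Chvorinov's rule, n=2)
Modulus M = V/A = 1448/1019 = 1.421001 cm
M^2 = 1.421001^2 = 2.019244 cm^2
t_s = 3.96 * 2.019244 = 7.9962 s

Answer: 7.9962 s


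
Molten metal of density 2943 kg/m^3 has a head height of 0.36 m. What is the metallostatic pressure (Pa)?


Formula: P = rho * g * h
rho * g = 2943 * 9.81 = 28870.83 N/m^3
P = 28870.83 * 0.36 = 10393.4988 Pa

10393.4988 Pa


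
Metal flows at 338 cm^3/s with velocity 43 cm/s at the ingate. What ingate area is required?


Formula: A_ingate = Q / v  (continuity equation)
A = 338 cm^3/s / 43 cm/s = 7.8605 cm^2

Final answer: 7.8605 cm^2


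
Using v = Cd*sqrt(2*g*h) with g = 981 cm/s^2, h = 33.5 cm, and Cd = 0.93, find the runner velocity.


Formula: v = Cd * sqrt(2 * g * h)  (Torricelli with discharge coefficient)
2*g*h = 2 * 981 * 33.5 = 65727.0 cm^2/s^2
sqrt(65727.0) = 256.37278 cm/s
v = 0.93 * 256.37278 = 238.4267 cm/s

Final answer: 238.4267 cm/s


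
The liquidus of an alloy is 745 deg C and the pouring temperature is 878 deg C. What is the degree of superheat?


Formula: Superheat = T_pour - T_melt
Superheat = 878 - 745 = 133 deg C

Final answer: 133 deg C


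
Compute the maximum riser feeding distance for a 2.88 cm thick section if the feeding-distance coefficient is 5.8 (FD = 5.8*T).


Formula: FD = 5.8 * T  (riser feeding-distance rule)
FD = 5.8 * 2.88 cm = 16.7040 cm

Final answer: 16.7040 cm


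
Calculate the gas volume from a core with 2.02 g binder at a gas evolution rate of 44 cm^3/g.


Formula: V_gas = W_binder * gas_evolution_rate
V = 2.02 g * 44 cm^3/g = 88.8800 cm^3

88.8800 cm^3


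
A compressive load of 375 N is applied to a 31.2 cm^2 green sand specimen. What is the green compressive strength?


Formula: Compressive Strength = Force / Area
Strength = 375 N / 31.2 cm^2 = 12.0192 N/cm^2


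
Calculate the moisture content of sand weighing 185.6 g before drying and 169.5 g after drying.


Formula: MC = (W_wet - W_dry) / W_wet * 100
Water mass = 185.6 - 169.5 = 16.1 g
MC = 16.1 / 185.6 * 100 = 8.6746%

8.6746%


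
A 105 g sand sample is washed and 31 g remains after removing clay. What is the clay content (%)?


Formula: Clay% = (W_total - W_washed) / W_total * 100
Clay mass = 105 - 31 = 74 g
Clay% = 74 / 105 * 100 = 70.4762%

Answer: 70.4762%


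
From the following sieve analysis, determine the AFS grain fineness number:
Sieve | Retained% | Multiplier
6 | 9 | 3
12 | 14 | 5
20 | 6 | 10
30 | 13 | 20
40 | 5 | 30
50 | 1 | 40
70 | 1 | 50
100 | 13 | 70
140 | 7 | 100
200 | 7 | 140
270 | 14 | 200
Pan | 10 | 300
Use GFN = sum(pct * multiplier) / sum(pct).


Formula: GFN = sum(pct * multiplier) / sum(pct)
sum(pct * multiplier) = 9047
sum(pct) = 100
GFN = 9047 / 100 = 90.47

Answer: 90.47


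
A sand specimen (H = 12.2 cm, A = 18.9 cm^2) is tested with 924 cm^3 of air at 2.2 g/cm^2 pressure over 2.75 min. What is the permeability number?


Formula: Permeability Number P = (V * H) / (p * A * t)
Numerator: V * H = 924 * 12.2 = 11272.8
Denominator: p * A * t = 2.2 * 18.9 * 2.75 = 114.345
P = 11272.8 / 114.345 = 98.5859

98.5859


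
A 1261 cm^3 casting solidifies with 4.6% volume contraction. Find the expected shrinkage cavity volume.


Formula: V_shrink = V_casting * shrinkage_pct / 100
V_shrink = 1261 cm^3 * 4.6 / 100 = 58.0060 cm^3

Answer: 58.0060 cm^3


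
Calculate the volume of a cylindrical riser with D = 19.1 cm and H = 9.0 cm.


Formula: V = pi * (D/2)^2 * H  (cylinder volume)
Radius = D/2 = 19.1/2 = 9.55 cm
V = pi * 9.55^2 * 9.0 = 2578.6899 cm^3


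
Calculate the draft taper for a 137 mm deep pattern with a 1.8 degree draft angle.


Formula: taper = depth * tan(draft_angle)
tan(1.8 deg) = 0.0314263
taper = 137 mm * 0.0314263 = 4.3054 mm

Answer: 4.3054 mm


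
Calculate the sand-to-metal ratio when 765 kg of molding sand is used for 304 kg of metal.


Formula: Sand-to-Metal Ratio = W_sand / W_metal
Ratio = 765 kg / 304 kg = 2.5164
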